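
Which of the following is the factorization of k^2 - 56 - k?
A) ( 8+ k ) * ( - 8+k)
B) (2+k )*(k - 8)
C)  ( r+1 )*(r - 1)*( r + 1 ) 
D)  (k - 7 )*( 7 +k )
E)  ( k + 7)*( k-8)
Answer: E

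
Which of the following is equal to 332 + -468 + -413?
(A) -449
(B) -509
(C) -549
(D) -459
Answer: C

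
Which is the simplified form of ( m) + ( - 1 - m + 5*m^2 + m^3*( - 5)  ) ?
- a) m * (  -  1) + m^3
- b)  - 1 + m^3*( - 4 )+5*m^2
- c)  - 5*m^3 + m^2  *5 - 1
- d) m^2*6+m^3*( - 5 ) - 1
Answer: c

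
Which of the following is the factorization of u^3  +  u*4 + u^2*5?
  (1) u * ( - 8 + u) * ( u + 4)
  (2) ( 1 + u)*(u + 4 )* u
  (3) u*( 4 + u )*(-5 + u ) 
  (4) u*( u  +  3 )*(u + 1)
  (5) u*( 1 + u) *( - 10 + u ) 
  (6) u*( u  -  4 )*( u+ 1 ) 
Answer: 2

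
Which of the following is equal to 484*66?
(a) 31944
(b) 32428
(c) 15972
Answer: a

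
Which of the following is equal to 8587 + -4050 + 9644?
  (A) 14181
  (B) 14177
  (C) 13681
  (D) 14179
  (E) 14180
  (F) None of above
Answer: A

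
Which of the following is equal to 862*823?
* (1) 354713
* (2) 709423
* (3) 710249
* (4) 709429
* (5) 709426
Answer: 5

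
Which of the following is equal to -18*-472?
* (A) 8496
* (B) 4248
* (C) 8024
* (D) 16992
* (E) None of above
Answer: A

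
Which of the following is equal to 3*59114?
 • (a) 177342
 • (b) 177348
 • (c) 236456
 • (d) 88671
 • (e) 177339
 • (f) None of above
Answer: a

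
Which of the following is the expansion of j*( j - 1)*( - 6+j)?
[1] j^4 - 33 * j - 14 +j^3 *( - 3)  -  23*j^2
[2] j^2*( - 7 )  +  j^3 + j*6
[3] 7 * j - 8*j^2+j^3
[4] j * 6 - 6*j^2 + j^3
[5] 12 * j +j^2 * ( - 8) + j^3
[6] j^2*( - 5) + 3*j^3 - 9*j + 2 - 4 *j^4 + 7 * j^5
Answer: 2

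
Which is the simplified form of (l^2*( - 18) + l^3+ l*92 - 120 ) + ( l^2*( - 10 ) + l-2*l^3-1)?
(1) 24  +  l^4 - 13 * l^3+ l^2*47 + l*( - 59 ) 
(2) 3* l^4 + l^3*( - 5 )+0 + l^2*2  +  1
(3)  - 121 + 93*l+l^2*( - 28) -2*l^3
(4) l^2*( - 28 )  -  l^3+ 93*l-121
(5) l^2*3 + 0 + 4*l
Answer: 4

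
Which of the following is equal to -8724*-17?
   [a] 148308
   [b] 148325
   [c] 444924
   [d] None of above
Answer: a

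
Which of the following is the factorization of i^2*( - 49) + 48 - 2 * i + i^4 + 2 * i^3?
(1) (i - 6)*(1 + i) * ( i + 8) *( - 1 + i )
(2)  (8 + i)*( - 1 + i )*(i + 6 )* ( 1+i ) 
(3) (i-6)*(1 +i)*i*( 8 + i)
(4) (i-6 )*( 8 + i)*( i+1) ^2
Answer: 1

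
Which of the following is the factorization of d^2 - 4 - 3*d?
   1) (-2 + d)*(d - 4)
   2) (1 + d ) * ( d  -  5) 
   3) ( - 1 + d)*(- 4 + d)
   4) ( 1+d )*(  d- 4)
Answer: 4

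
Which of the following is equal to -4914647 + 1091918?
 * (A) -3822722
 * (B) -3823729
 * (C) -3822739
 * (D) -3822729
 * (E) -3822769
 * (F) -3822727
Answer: D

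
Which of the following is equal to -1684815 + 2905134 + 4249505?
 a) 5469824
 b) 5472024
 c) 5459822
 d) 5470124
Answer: a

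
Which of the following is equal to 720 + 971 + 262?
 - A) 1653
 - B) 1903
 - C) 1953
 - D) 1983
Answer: C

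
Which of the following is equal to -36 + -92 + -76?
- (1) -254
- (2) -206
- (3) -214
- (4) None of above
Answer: 4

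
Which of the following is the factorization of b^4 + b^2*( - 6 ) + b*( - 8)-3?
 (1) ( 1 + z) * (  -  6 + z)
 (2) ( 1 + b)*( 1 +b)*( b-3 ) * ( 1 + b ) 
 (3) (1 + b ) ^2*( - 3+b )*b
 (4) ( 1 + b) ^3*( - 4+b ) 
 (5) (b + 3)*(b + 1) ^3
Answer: 2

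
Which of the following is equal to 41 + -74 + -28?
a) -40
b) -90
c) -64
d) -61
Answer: d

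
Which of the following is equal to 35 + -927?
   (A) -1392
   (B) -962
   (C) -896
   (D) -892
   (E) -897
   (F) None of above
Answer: D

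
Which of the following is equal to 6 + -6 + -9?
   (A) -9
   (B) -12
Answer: A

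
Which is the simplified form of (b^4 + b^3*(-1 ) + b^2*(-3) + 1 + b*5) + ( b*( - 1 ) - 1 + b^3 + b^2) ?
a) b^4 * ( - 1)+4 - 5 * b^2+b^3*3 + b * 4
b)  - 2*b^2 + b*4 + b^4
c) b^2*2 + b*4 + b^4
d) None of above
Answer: b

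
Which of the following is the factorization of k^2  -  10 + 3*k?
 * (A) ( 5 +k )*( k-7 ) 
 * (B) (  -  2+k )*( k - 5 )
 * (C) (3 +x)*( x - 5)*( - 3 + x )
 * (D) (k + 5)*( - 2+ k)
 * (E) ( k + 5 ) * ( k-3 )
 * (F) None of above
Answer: D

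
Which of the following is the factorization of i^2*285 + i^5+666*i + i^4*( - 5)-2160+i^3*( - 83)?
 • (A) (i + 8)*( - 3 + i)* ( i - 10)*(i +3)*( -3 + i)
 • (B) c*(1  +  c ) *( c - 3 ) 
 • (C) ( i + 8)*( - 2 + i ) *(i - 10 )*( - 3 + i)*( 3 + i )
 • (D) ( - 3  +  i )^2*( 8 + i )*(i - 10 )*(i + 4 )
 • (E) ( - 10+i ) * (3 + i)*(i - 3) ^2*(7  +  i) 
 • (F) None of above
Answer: A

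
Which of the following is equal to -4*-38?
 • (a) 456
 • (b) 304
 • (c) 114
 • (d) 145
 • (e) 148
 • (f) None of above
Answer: f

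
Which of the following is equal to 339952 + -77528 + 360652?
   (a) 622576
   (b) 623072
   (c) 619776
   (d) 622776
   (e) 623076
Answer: e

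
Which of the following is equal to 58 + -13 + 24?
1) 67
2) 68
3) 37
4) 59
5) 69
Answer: 5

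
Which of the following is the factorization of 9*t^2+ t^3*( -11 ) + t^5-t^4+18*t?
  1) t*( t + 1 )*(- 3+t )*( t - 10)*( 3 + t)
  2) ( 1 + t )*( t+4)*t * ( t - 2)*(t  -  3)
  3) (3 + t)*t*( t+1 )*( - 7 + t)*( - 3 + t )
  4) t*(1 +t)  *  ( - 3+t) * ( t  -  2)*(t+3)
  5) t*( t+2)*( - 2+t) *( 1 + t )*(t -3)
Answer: 4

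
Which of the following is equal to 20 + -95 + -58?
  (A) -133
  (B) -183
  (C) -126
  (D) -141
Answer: A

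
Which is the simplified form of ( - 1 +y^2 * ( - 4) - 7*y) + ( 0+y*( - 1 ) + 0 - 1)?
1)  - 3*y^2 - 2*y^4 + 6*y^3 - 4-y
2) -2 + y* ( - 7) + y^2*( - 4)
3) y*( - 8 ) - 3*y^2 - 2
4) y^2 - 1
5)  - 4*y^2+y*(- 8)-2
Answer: 5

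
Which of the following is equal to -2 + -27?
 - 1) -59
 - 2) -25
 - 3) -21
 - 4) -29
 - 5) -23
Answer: 4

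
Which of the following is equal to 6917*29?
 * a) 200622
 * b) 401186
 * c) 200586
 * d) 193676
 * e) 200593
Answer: e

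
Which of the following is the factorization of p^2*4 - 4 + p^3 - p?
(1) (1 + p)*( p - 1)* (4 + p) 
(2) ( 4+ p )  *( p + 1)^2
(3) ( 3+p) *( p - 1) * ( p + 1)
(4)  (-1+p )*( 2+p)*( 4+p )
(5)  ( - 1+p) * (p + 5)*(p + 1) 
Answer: 1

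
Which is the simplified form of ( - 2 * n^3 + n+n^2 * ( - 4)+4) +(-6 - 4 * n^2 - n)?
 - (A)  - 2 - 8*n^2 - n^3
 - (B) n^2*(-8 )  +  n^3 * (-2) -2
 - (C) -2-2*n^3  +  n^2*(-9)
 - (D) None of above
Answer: B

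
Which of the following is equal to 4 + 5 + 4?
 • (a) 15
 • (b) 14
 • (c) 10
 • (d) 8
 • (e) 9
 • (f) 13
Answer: f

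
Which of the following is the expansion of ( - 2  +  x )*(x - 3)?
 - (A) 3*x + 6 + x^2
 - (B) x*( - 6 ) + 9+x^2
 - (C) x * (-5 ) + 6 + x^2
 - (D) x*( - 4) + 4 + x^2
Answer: C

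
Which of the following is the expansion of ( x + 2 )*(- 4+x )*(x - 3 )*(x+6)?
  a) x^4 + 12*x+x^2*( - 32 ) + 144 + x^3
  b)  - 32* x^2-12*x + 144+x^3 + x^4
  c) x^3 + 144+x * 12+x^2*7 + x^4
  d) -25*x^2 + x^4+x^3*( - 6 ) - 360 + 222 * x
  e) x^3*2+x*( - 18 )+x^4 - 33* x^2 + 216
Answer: a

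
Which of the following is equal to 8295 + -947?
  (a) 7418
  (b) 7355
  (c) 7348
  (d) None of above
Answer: c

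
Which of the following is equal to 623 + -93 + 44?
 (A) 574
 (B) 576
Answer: A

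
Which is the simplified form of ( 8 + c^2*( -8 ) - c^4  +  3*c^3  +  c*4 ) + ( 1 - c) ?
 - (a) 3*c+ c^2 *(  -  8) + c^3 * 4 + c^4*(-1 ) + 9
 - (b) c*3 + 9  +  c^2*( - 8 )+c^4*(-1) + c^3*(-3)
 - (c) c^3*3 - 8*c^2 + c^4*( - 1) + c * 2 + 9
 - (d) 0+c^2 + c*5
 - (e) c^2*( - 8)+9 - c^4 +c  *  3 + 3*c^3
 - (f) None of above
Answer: e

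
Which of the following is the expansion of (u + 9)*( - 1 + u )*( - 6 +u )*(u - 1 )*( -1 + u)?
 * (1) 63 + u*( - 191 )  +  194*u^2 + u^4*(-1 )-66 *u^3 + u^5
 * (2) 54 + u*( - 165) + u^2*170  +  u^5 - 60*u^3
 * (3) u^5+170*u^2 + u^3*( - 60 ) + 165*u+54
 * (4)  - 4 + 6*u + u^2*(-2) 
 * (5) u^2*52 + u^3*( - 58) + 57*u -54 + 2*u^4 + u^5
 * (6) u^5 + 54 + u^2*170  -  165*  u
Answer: 2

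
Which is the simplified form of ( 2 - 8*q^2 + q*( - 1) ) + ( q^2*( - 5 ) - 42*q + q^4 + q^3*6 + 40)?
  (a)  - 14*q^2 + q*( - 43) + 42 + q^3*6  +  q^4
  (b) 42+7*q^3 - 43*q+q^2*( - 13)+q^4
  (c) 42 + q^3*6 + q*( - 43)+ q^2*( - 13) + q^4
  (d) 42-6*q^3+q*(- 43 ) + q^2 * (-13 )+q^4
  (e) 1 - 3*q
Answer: c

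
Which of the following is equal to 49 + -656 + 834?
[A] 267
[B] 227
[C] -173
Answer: B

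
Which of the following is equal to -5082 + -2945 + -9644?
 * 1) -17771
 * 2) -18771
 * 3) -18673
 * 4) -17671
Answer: 4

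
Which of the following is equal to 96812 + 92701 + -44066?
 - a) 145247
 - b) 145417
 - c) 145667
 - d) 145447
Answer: d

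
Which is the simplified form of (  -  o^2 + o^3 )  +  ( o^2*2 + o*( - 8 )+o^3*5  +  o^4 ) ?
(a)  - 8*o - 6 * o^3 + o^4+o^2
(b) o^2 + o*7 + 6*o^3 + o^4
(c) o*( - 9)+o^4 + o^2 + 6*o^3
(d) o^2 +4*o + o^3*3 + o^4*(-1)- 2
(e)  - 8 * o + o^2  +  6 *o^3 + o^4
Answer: e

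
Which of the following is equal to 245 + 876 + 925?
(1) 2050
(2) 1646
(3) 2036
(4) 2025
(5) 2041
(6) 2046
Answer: 6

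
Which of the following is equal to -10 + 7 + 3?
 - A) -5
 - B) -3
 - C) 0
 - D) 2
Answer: C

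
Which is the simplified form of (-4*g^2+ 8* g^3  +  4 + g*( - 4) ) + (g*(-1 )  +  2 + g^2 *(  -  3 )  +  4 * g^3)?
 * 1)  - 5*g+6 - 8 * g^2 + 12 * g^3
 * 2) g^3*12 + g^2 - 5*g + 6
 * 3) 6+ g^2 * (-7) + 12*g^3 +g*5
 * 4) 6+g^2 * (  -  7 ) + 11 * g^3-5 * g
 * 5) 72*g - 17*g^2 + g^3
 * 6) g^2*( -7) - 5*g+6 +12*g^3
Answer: 6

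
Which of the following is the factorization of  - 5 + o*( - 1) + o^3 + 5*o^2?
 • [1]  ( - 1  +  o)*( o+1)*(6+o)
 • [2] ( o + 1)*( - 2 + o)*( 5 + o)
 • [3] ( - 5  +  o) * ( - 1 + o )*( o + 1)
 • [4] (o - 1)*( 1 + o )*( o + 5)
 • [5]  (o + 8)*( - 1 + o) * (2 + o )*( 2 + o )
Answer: 4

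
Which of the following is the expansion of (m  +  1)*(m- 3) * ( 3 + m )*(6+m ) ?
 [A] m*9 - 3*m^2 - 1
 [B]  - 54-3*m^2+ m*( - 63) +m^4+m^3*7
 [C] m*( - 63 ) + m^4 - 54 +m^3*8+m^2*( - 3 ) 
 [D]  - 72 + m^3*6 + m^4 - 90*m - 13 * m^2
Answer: B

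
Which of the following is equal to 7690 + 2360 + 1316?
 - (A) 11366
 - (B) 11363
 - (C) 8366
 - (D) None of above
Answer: A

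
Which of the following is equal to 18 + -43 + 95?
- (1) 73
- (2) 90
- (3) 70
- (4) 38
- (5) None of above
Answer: 3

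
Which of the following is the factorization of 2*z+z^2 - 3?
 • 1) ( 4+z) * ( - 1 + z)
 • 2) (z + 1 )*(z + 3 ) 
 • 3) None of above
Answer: 3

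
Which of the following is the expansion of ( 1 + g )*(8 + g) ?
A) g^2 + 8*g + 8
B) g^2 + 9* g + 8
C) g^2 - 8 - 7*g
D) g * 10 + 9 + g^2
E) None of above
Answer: B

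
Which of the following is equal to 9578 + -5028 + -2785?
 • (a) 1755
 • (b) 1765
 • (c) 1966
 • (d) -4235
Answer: b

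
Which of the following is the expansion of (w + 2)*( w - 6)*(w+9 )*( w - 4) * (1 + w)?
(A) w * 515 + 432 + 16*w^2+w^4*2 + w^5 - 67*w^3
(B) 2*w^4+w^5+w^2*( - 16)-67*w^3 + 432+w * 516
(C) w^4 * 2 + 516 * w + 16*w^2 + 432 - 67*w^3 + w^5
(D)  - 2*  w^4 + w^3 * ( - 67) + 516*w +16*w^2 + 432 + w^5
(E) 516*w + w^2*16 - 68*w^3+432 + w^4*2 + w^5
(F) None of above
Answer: C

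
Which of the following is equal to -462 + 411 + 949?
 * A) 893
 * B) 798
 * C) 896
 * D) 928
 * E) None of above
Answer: E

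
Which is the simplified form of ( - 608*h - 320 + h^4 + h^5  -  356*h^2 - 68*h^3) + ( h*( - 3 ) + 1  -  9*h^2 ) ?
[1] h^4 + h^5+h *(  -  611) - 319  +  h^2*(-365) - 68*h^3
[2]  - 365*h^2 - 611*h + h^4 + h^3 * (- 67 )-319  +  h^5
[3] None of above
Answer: 1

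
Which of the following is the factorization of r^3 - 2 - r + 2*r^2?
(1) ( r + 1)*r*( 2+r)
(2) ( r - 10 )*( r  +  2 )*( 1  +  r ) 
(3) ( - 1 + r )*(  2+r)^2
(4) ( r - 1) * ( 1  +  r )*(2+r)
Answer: 4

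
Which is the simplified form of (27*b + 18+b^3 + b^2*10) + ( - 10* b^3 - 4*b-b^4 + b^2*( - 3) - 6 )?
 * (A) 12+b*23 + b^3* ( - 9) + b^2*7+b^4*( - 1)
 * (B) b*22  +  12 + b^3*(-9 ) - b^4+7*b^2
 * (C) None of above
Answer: A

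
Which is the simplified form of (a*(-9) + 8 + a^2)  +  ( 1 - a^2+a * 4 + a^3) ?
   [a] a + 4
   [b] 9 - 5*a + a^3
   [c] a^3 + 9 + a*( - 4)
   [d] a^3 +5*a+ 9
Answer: b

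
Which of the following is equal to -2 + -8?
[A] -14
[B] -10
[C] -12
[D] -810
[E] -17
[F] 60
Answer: B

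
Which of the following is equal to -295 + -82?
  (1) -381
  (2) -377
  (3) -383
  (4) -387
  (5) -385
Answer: 2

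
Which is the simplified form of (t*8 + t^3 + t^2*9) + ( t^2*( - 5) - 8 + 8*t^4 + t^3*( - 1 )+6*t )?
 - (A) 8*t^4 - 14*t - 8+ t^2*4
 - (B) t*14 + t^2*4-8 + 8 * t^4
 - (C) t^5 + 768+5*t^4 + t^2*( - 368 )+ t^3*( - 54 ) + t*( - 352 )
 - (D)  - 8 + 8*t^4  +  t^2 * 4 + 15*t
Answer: B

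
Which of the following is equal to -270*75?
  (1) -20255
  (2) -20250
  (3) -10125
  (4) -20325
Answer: 2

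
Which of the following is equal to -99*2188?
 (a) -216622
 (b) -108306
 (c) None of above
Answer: c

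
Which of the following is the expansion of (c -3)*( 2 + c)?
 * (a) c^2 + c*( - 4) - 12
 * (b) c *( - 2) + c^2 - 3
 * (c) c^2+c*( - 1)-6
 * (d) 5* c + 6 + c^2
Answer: c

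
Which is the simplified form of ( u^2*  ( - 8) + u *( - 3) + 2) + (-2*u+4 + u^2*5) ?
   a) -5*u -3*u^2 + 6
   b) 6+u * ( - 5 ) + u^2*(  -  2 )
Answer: a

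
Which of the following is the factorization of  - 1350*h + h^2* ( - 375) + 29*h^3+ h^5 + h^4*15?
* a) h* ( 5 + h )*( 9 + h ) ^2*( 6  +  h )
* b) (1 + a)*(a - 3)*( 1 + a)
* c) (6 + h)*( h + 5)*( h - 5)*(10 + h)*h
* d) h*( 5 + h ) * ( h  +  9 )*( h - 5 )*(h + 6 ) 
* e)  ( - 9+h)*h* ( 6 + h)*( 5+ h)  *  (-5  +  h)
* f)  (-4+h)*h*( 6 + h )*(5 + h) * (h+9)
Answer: d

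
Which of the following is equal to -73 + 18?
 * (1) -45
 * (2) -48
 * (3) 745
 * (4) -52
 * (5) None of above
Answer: 5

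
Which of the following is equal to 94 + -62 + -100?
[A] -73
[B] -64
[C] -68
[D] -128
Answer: C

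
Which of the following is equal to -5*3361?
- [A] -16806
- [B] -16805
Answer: B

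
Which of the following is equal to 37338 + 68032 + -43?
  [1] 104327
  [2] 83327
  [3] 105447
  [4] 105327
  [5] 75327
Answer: 4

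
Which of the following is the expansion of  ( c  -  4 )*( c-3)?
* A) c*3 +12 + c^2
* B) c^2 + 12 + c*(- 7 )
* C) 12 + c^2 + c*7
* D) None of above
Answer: B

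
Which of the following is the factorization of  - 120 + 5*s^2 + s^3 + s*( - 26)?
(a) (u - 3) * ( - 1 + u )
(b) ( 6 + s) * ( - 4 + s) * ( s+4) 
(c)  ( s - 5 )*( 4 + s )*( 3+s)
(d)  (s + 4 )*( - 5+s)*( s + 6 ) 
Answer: d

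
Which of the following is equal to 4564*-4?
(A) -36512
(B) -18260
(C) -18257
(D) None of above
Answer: D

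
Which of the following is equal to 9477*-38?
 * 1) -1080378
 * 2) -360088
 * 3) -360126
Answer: 3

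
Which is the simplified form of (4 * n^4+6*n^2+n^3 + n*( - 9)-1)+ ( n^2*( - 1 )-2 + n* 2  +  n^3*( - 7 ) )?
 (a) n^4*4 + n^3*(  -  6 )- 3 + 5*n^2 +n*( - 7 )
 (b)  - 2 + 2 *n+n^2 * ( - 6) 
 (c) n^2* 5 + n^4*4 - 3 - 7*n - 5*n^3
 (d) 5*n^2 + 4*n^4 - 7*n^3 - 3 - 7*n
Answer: a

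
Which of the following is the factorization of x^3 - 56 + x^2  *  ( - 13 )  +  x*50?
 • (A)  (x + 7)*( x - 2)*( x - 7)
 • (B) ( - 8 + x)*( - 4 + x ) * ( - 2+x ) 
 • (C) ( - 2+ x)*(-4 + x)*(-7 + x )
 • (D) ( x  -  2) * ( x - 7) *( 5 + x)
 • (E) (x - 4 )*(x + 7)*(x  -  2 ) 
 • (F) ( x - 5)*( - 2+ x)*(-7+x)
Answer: C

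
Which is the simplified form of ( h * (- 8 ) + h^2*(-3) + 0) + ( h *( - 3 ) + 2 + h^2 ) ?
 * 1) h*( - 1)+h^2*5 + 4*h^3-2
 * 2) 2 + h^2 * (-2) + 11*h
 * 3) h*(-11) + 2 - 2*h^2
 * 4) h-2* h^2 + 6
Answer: 3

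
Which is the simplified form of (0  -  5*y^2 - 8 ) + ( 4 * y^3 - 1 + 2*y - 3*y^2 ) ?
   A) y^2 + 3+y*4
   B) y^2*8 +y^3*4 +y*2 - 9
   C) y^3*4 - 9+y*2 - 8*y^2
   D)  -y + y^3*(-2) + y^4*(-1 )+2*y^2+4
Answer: C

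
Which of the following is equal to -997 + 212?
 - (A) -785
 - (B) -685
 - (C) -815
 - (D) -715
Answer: A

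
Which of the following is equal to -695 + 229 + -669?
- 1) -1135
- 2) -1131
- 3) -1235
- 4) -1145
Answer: 1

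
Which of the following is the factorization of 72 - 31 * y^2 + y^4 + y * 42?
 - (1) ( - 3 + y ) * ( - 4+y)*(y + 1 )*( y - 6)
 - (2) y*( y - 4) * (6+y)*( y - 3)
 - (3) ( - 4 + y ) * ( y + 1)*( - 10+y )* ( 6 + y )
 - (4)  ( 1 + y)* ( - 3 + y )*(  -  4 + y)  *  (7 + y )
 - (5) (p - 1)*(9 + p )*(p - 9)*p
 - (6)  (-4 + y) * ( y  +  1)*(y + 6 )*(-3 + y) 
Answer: 6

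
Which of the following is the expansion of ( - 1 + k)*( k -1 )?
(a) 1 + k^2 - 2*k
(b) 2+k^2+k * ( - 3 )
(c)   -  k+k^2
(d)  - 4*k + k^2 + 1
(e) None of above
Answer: a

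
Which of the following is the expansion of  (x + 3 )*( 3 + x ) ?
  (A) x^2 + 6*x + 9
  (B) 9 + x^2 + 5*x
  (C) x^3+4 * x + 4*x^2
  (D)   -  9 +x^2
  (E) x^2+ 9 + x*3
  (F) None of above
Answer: A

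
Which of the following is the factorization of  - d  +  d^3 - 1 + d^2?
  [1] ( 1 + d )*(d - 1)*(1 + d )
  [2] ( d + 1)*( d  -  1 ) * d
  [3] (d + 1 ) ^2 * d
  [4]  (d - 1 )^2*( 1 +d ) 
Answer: 1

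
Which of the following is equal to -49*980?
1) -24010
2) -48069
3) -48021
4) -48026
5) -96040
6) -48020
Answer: 6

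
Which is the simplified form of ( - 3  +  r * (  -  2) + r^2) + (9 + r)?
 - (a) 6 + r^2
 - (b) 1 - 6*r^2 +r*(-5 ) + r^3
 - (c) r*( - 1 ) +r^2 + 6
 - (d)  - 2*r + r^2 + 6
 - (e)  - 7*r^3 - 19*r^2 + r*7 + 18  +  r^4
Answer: c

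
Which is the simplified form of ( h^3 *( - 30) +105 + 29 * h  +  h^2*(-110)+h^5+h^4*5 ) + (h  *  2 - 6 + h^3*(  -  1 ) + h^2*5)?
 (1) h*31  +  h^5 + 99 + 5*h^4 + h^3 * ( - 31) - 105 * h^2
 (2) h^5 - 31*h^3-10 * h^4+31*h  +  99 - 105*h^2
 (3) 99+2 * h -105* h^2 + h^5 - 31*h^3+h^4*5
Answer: 1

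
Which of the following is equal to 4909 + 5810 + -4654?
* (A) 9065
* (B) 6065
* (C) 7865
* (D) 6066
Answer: B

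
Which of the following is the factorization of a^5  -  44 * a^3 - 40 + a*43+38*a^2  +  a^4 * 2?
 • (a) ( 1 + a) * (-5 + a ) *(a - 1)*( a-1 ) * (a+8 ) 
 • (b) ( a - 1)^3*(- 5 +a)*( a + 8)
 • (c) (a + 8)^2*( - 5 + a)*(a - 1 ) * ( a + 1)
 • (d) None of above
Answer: a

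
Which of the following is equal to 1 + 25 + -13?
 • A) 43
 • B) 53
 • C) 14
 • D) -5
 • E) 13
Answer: E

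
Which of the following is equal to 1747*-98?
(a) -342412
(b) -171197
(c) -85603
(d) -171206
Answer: d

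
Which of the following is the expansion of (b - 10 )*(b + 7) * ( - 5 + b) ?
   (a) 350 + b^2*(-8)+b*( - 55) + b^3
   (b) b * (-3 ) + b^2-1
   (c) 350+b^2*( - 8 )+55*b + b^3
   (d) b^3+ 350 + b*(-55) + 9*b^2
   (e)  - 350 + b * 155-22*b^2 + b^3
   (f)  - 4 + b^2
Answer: a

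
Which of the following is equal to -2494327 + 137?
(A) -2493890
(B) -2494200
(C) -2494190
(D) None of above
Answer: C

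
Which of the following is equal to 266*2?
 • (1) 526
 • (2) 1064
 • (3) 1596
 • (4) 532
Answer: 4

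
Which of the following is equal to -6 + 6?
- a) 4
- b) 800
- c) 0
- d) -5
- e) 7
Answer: c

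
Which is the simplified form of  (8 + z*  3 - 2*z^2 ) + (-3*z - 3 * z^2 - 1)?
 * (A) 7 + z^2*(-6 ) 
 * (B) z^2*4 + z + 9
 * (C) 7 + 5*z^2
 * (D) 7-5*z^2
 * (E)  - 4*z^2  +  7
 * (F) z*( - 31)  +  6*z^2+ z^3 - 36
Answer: D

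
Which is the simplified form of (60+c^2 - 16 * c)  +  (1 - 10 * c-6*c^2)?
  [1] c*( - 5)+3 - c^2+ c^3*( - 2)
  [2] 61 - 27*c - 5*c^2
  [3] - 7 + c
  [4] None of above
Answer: 4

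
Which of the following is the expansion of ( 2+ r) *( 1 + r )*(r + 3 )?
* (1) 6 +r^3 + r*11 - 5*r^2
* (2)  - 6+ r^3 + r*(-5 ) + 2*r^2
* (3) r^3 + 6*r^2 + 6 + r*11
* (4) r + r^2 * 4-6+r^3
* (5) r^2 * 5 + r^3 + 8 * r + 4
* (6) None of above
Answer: 3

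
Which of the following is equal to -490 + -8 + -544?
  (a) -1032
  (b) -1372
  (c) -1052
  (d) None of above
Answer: d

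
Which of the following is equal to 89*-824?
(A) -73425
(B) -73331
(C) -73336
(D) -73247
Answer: C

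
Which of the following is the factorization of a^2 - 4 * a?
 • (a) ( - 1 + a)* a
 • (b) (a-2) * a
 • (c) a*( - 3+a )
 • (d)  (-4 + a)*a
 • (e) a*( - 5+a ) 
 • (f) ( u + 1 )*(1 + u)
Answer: d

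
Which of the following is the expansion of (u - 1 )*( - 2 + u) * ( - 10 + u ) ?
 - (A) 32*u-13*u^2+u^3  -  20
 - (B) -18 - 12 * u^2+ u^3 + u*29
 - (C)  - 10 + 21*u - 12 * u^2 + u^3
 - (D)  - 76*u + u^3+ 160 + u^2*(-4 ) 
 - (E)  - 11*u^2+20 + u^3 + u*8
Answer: A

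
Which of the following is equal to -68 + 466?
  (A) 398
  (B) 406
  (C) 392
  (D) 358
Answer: A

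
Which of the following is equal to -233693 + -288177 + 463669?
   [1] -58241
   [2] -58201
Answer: 2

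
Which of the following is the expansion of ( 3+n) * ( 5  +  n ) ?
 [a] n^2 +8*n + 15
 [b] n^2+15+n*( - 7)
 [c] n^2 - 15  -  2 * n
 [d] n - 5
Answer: a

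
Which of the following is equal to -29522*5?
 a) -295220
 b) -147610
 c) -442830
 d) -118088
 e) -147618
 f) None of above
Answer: b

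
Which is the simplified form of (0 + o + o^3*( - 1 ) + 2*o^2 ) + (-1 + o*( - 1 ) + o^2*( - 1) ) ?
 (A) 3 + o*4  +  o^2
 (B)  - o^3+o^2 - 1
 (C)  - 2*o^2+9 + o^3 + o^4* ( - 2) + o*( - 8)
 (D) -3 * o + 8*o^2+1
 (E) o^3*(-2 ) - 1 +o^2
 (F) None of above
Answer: B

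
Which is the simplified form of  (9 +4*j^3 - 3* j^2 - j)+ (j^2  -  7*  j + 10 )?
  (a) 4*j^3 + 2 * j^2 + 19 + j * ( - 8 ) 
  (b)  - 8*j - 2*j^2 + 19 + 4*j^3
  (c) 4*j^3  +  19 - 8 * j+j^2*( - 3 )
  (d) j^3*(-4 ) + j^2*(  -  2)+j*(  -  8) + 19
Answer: b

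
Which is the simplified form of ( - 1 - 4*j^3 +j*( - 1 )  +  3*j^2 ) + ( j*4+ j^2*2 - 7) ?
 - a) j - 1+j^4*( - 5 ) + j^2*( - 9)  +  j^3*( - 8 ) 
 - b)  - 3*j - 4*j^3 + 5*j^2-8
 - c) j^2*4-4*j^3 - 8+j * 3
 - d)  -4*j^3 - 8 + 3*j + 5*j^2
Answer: d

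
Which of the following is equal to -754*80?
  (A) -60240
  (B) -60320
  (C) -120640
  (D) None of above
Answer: B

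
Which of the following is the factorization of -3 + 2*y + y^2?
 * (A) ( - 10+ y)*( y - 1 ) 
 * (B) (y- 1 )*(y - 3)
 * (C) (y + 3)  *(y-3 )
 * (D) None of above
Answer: D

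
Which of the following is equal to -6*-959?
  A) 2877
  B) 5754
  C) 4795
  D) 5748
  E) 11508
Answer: B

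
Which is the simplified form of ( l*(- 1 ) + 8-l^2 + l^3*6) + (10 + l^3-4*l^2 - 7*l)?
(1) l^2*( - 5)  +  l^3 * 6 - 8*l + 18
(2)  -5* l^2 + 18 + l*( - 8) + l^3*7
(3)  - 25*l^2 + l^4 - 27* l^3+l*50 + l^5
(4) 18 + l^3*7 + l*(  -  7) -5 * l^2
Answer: 2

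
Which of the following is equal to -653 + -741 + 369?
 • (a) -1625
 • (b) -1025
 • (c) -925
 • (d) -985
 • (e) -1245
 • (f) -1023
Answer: b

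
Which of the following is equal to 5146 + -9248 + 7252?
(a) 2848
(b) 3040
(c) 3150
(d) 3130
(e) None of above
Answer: c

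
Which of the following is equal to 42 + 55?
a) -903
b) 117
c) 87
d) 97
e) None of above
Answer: d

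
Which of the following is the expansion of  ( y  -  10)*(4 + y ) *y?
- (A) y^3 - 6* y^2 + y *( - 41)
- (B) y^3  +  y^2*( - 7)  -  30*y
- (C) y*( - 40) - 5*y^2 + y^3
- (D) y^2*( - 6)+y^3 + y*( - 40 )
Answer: D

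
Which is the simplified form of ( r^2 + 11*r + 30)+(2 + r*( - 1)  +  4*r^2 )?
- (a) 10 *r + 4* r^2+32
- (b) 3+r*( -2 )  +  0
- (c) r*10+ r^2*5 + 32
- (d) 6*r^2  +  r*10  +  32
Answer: c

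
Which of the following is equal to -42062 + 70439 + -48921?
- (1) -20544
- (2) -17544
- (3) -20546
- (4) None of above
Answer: 1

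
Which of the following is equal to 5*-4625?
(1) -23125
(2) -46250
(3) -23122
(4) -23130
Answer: 1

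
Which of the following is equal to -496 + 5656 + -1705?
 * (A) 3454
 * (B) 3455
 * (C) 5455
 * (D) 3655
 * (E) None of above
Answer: B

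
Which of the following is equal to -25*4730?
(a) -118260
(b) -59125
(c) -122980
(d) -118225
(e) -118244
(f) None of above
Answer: f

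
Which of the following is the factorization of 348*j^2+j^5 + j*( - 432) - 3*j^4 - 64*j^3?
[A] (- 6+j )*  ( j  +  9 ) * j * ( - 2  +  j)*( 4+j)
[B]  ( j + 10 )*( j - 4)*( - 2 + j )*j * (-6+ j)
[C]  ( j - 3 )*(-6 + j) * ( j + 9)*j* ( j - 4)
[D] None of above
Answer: D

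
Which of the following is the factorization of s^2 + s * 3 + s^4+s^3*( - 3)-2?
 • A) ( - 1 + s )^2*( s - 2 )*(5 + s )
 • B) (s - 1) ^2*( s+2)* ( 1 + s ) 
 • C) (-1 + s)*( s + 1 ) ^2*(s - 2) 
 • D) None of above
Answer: D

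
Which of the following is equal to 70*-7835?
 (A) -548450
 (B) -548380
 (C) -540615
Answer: A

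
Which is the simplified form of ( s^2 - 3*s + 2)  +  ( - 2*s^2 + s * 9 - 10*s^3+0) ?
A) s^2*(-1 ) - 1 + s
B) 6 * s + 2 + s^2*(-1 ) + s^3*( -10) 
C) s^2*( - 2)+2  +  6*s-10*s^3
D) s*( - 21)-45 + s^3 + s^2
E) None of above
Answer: B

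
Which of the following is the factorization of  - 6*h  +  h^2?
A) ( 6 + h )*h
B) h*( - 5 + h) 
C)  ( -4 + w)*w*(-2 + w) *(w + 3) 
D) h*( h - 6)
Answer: D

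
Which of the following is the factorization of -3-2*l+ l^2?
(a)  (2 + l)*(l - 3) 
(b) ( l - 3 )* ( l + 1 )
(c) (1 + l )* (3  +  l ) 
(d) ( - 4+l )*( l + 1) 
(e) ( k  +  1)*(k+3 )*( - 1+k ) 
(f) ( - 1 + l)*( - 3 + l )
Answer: b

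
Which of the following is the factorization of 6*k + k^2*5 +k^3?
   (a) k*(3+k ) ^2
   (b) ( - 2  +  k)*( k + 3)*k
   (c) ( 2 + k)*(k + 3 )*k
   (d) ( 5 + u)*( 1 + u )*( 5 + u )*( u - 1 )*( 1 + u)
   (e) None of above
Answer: c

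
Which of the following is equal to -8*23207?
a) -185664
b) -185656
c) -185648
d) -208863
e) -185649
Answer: b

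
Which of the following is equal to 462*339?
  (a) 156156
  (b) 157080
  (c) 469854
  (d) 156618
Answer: d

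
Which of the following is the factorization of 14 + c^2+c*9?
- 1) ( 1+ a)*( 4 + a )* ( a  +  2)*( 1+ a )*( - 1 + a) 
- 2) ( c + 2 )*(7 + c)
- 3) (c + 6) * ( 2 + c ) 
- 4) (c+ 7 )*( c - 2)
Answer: 2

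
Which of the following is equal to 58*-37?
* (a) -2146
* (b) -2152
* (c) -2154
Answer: a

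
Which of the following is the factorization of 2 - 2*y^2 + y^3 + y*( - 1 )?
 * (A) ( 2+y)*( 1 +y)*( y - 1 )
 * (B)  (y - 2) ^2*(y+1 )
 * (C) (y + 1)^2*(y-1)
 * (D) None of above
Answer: D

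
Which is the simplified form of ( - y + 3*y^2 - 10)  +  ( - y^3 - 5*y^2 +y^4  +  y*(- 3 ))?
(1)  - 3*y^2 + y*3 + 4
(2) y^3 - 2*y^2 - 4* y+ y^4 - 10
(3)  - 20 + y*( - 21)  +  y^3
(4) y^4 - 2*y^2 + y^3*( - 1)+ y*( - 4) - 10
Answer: 4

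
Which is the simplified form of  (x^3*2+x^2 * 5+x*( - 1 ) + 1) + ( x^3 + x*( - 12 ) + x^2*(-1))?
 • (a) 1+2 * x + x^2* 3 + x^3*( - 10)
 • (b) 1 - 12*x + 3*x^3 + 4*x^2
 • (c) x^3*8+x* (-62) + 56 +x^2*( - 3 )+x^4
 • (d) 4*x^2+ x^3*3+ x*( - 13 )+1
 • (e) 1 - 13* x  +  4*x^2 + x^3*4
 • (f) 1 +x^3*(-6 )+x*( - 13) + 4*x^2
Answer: d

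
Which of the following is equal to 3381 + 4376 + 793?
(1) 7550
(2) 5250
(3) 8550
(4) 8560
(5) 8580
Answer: 3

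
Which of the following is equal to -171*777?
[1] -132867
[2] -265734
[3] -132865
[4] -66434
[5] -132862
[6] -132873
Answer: 1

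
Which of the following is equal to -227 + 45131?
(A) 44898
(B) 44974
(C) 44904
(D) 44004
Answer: C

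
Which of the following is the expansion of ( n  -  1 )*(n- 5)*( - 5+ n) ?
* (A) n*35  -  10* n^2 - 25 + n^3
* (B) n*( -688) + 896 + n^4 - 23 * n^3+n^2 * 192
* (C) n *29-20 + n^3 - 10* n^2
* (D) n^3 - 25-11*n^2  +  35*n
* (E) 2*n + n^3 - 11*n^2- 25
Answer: D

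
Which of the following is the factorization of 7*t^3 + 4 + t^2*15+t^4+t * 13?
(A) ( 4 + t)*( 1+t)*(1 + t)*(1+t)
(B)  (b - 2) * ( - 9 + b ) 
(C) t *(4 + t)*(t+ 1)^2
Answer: A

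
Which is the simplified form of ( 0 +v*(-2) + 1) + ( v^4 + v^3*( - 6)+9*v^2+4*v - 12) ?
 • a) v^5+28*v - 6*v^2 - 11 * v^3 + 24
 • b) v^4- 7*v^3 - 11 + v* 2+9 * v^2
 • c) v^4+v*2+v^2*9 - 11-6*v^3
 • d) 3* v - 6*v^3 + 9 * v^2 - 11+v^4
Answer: c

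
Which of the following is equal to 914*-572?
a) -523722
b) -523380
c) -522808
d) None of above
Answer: c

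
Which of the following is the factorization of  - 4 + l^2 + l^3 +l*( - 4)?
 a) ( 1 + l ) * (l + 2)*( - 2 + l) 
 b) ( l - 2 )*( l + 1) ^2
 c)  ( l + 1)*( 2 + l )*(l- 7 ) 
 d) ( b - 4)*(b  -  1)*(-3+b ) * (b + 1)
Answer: a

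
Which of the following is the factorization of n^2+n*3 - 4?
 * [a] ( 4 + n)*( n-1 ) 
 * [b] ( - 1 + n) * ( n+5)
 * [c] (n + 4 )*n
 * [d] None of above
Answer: a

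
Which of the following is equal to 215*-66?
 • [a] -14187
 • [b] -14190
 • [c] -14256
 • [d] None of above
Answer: b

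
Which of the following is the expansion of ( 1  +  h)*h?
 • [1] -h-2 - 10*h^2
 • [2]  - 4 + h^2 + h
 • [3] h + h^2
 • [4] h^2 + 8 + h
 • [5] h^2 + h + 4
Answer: 3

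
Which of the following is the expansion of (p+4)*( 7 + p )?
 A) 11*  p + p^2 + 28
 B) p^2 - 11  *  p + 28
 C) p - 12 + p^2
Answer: A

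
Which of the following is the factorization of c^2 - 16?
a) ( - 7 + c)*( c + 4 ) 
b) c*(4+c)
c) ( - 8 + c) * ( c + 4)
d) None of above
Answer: d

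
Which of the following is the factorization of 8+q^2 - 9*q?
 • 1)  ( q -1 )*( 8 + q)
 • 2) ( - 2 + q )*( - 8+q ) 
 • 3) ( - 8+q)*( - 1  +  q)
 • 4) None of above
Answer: 3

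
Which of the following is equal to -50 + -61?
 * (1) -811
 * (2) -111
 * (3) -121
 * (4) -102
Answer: 2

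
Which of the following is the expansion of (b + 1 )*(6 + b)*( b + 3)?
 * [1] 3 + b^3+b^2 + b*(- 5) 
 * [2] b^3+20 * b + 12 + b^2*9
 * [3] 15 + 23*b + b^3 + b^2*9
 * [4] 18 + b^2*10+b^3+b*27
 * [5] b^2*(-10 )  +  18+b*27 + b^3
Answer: 4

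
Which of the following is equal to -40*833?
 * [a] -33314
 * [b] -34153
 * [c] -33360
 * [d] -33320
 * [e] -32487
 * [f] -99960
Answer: d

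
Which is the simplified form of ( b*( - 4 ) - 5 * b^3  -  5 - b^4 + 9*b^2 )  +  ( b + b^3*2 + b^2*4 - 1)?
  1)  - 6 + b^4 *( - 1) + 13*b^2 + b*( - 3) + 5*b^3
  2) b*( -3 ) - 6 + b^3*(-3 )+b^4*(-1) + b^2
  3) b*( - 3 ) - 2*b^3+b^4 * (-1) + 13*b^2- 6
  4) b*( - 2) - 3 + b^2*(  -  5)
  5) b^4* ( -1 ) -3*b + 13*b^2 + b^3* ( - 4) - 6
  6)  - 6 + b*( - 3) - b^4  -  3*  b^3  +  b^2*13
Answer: 6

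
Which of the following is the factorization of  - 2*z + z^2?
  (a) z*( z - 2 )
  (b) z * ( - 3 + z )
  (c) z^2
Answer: a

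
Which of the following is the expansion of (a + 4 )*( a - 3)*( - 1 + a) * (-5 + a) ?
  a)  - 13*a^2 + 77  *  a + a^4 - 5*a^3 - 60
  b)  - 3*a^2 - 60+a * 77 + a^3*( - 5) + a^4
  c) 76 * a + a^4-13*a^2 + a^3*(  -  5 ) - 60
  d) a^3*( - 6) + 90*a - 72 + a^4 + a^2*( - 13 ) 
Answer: a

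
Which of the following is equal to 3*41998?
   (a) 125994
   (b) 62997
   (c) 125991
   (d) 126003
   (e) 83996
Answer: a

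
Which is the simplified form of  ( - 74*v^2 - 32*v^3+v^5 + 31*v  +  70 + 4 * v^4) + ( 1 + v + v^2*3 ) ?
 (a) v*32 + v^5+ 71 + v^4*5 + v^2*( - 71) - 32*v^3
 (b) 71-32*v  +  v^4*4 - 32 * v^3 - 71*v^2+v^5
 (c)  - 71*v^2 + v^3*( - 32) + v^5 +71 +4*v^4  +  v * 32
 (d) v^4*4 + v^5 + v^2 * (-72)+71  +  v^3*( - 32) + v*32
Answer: c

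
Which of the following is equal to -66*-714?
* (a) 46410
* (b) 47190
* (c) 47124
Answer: c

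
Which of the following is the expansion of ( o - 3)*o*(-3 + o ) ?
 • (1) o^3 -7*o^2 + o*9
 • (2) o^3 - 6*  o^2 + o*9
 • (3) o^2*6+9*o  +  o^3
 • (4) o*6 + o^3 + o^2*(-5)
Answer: 2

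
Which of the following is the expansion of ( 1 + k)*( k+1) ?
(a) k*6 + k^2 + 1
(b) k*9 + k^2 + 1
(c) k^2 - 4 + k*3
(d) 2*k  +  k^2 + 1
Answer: d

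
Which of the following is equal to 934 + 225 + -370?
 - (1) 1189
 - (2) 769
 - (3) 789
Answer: 3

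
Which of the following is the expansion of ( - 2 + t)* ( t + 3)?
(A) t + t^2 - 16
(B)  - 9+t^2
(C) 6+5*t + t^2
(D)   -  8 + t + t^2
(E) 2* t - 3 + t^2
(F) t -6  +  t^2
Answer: F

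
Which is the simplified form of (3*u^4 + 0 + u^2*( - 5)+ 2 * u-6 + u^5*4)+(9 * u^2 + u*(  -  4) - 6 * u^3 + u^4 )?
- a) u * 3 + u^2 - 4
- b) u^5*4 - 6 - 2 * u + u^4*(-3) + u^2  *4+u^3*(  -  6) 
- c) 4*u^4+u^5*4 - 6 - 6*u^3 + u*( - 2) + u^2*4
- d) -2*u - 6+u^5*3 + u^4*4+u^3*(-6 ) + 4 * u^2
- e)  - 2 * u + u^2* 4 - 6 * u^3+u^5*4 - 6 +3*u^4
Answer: c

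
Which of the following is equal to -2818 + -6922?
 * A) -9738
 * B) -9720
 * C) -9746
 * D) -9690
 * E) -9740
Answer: E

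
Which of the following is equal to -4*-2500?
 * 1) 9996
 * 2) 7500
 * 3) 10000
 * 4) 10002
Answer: 3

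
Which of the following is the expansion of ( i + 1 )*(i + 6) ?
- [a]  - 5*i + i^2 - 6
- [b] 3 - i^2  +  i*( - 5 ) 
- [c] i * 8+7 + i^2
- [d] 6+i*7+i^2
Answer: d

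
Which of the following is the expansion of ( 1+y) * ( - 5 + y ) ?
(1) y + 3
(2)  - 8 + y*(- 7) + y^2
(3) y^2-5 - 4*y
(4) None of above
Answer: 3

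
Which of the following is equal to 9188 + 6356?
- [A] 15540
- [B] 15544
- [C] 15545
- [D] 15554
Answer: B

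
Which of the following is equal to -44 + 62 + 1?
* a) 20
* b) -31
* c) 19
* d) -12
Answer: c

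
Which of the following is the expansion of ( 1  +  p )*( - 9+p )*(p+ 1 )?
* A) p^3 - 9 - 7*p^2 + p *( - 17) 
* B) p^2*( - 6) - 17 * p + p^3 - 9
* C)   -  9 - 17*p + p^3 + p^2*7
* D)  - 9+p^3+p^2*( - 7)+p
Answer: A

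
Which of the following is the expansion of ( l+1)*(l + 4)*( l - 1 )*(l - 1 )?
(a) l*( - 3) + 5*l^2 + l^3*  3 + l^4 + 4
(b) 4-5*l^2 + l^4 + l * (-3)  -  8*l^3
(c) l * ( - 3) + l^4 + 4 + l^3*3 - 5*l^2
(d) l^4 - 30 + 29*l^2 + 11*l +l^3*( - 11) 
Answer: c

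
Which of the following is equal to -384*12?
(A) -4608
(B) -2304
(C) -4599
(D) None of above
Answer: A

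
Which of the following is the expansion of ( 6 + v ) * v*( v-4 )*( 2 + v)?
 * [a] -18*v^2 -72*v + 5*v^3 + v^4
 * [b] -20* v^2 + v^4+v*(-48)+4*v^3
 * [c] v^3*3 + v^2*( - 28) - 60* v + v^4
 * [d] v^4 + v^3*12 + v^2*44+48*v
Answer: b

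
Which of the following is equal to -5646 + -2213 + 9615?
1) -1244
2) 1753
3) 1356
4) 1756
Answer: 4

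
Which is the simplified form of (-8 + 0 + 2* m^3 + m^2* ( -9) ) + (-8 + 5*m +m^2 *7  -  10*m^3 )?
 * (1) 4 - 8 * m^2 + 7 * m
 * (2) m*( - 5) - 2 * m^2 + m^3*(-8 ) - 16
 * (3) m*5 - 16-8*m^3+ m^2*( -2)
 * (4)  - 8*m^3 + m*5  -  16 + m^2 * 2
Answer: 3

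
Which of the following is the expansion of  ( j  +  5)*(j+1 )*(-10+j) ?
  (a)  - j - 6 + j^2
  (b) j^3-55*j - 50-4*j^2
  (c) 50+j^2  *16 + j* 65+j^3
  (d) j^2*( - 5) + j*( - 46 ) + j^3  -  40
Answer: b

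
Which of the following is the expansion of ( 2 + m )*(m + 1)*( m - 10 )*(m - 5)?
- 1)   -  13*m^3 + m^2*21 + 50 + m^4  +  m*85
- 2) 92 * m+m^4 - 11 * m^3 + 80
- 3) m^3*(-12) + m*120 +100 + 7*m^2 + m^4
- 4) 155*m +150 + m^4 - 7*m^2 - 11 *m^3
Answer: 3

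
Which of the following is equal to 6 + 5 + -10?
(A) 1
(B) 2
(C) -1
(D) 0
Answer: A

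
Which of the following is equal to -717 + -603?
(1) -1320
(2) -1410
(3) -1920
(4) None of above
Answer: 1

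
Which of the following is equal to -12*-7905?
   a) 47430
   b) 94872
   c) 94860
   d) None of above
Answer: c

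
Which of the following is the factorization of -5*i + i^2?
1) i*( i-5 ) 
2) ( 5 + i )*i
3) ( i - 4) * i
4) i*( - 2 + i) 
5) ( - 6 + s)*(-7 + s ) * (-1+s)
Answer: 1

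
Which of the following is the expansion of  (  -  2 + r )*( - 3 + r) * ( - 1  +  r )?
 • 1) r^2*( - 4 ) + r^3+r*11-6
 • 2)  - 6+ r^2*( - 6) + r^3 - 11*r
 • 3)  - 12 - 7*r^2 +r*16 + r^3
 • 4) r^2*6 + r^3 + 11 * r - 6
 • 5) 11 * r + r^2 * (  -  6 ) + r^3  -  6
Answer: 5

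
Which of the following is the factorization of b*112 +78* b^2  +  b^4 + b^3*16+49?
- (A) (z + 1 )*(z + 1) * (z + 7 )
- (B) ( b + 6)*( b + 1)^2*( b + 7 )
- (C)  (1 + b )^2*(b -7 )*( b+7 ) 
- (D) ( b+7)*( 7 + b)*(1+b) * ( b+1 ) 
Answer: D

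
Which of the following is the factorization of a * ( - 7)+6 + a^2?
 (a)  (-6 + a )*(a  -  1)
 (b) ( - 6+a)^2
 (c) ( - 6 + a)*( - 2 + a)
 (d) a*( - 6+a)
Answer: a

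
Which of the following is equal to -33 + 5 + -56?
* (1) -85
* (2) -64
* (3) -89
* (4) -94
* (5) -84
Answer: 5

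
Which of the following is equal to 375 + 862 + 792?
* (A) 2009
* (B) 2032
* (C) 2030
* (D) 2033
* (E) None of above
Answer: E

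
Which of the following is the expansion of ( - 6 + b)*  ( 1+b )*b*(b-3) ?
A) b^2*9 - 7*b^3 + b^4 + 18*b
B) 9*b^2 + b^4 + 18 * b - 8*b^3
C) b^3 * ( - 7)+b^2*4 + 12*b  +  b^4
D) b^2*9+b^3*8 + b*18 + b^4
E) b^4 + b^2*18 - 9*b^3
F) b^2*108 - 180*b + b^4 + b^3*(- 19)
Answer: B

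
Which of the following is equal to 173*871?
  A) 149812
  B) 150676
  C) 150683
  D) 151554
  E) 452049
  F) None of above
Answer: C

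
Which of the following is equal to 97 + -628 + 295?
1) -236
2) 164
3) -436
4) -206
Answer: 1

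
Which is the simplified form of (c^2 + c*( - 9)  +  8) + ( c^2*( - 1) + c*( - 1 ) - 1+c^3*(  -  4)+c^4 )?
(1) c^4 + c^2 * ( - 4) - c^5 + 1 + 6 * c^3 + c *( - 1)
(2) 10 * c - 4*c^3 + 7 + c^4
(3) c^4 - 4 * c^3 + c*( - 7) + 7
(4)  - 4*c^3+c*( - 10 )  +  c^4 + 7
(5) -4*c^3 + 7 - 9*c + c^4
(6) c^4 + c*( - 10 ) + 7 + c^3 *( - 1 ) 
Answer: 4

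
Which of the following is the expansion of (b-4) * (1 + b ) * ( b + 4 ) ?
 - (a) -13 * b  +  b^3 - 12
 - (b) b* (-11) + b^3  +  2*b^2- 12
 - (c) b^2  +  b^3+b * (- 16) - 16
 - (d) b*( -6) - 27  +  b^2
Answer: c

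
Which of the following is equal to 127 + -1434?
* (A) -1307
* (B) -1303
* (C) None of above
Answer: A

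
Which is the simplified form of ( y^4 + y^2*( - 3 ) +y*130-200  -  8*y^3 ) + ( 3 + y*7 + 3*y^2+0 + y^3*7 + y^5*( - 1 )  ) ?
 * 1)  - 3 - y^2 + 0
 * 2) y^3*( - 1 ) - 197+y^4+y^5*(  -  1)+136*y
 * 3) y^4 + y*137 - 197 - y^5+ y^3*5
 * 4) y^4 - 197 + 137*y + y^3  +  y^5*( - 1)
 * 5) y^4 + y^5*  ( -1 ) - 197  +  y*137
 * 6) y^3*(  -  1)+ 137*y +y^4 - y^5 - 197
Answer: 6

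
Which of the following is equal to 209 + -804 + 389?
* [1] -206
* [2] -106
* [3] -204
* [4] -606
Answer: 1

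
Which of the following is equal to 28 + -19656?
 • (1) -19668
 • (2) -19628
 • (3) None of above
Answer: 2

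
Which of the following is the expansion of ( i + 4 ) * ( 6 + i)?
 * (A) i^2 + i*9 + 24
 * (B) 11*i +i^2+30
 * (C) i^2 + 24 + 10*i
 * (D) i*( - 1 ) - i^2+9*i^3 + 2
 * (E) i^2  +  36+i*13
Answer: C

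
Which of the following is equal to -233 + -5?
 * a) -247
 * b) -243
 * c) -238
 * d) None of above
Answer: c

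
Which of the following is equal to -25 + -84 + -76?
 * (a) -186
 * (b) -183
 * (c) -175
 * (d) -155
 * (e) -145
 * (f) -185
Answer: f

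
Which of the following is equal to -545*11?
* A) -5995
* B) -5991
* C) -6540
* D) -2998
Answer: A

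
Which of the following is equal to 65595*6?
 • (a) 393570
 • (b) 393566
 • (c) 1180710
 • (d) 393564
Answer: a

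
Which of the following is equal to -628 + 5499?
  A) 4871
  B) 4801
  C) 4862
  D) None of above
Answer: A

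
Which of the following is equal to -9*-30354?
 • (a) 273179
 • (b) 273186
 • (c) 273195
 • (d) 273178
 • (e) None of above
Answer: b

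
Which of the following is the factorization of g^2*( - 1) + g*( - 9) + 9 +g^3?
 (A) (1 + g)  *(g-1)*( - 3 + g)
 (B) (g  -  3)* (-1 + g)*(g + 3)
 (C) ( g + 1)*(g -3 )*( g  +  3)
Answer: B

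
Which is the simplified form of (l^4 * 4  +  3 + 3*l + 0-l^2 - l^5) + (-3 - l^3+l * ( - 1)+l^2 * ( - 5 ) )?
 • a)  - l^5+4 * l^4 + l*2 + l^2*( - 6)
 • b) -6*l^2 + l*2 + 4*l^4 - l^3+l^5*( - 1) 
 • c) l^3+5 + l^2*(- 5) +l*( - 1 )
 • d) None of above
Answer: b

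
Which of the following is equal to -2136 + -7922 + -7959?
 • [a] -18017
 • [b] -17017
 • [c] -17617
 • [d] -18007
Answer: a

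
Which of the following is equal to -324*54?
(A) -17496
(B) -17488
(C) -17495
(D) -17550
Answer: A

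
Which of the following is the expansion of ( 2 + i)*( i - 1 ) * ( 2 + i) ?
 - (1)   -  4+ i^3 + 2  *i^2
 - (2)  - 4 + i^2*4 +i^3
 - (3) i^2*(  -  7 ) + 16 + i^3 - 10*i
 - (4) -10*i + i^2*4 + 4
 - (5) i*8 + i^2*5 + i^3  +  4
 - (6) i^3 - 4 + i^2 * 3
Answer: 6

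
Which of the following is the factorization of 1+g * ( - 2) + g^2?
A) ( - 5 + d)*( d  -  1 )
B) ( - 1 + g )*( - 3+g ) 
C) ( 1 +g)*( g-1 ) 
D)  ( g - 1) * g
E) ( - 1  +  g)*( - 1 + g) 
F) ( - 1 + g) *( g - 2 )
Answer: E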